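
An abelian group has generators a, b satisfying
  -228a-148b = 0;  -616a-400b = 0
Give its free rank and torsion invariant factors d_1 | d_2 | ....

rank_ℚ(R)=2; free=2−2=0
SNF(R) diag = [4, 8] → torsion [4, 8]

Answer: M ≅ ℤ/4 ⊕ ℤ/8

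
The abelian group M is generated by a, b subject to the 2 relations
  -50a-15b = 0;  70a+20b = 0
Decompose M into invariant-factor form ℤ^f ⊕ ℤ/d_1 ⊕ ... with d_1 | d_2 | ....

Answer: M ≅ ℤ/5 ⊕ ℤ/10

Derivation:
rank_ℚ(R)=2; free=2−2=0
SNF(R) diag = [5, 10] → torsion [5, 10]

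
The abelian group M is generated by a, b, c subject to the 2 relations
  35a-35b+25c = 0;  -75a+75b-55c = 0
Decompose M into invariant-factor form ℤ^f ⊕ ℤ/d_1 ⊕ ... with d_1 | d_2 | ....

rank_ℚ(R)=2; free=3−2=1
SNF(R) diag = [5, 10] → torsion [5, 10]

Answer: M ≅ ℤ^1 ⊕ ℤ/5 ⊕ ℤ/10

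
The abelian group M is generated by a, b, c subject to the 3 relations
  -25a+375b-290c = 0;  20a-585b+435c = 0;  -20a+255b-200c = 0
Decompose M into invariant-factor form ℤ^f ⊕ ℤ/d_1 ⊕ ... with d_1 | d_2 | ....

Answer: M ≅ ℤ/5 ⊕ ℤ/5 ⊕ ℤ/15

Derivation:
rank_ℚ(R)=3; free=3−3=0
SNF(R) diag = [5, 5, 15] → torsion [5, 5, 15]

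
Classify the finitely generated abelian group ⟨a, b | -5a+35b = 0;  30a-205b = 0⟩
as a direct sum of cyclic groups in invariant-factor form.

rank_ℚ(R)=2; free=2−2=0
SNF(R) diag = [5, 5] → torsion [5, 5]

Answer: M ≅ ℤ/5 ⊕ ℤ/5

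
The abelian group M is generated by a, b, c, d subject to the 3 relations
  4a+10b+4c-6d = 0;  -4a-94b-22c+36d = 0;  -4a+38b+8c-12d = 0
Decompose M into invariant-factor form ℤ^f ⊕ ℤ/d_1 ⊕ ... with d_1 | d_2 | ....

Answer: M ≅ ℤ^1 ⊕ ℤ/2 ⊕ ℤ/6 ⊕ ℤ/6

Derivation:
rank_ℚ(R)=3; free=4−3=1
SNF(R) diag = [2, 6, 6] → torsion [2, 6, 6]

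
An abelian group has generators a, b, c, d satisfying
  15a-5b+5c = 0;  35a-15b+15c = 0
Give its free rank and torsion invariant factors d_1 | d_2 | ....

Answer: M ≅ ℤ^2 ⊕ ℤ/5 ⊕ ℤ/10

Derivation:
rank_ℚ(R)=2; free=4−2=2
SNF(R) diag = [5, 10] → torsion [5, 10]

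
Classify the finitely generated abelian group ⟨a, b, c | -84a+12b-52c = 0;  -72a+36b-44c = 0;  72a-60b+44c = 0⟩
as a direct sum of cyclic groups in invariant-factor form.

rank_ℚ(R)=3; free=3−3=0
SNF(R) diag = [4, 12, 24] → torsion [4, 12, 24]

Answer: M ≅ ℤ/4 ⊕ ℤ/12 ⊕ ℤ/24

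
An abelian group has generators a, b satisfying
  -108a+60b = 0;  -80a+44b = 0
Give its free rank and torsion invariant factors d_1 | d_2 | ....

rank_ℚ(R)=2; free=2−2=0
SNF(R) diag = [4, 12] → torsion [4, 12]

Answer: M ≅ ℤ/4 ⊕ ℤ/12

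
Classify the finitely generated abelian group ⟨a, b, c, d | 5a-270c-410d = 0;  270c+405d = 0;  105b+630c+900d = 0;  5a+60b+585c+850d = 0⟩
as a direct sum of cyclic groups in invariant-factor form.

rank_ℚ(R)=4; free=4−4=0
SNF(R) diag = [5, 15, 45, 135] → torsion [5, 15, 45, 135]

Answer: M ≅ ℤ/5 ⊕ ℤ/15 ⊕ ℤ/45 ⊕ ℤ/135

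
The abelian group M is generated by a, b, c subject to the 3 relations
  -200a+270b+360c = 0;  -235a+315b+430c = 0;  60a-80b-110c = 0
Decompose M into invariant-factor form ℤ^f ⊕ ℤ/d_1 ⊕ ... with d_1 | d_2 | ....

Answer: M ≅ ℤ/5 ⊕ ℤ/10 ⊕ ℤ/10

Derivation:
rank_ℚ(R)=3; free=3−3=0
SNF(R) diag = [5, 10, 10] → torsion [5, 10, 10]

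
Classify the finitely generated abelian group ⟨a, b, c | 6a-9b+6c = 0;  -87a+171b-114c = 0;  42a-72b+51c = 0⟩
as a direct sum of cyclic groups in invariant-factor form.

rank_ℚ(R)=3; free=3−3=0
SNF(R) diag = [3, 9, 27] → torsion [3, 9, 27]

Answer: M ≅ ℤ/3 ⊕ ℤ/9 ⊕ ℤ/27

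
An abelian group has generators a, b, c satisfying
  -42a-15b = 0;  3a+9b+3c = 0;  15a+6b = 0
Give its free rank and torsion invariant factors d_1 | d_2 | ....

Answer: M ≅ ℤ/3 ⊕ ℤ/3 ⊕ ℤ/9

Derivation:
rank_ℚ(R)=3; free=3−3=0
SNF(R) diag = [3, 3, 9] → torsion [3, 3, 9]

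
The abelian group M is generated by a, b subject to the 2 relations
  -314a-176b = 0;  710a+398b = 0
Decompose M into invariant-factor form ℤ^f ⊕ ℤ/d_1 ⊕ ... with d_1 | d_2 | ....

Answer: M ≅ ℤ/2 ⊕ ℤ/6

Derivation:
rank_ℚ(R)=2; free=2−2=0
SNF(R) diag = [2, 6] → torsion [2, 6]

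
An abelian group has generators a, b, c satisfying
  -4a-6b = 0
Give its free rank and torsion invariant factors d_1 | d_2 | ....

rank_ℚ(R)=1; free=3−1=2
SNF(R) diag = [2] → torsion [2]

Answer: M ≅ ℤ^2 ⊕ ℤ/2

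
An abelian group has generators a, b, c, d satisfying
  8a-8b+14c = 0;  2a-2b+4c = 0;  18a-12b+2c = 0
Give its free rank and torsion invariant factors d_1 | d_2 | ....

Answer: M ≅ ℤ^1 ⊕ ℤ/2 ⊕ ℤ/2 ⊕ ℤ/6

Derivation:
rank_ℚ(R)=3; free=4−3=1
SNF(R) diag = [2, 2, 6] → torsion [2, 2, 6]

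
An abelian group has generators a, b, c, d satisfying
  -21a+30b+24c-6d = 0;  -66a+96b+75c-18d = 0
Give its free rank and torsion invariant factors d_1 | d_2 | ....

Answer: M ≅ ℤ^2 ⊕ ℤ/3 ⊕ ℤ/3

Derivation:
rank_ℚ(R)=2; free=4−2=2
SNF(R) diag = [3, 3] → torsion [3, 3]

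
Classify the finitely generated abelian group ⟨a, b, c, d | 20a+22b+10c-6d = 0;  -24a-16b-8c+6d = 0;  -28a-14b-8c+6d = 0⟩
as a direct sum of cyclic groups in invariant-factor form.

Answer: M ≅ ℤ^1 ⊕ ℤ/2 ⊕ ℤ/2 ⊕ ℤ/6

Derivation:
rank_ℚ(R)=3; free=4−3=1
SNF(R) diag = [2, 2, 6] → torsion [2, 2, 6]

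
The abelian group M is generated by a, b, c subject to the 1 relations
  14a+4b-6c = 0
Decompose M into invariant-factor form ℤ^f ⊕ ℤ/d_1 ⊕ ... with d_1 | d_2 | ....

Answer: M ≅ ℤ^2 ⊕ ℤ/2

Derivation:
rank_ℚ(R)=1; free=3−1=2
SNF(R) diag = [2] → torsion [2]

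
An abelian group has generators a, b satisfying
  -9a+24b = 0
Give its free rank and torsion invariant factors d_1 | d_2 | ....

Answer: M ≅ ℤ^1 ⊕ ℤ/3

Derivation:
rank_ℚ(R)=1; free=2−1=1
SNF(R) diag = [3] → torsion [3]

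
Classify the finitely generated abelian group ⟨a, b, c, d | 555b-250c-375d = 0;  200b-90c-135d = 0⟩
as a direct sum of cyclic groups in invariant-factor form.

Answer: M ≅ ℤ^2 ⊕ ℤ/5 ⊕ ℤ/5

Derivation:
rank_ℚ(R)=2; free=4−2=2
SNF(R) diag = [5, 5] → torsion [5, 5]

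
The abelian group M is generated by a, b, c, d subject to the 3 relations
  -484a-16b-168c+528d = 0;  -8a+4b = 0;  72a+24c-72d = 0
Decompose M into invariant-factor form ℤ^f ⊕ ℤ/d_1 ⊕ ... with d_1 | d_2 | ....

Answer: M ≅ ℤ^1 ⊕ ℤ/4 ⊕ ℤ/12 ⊕ ℤ/24

Derivation:
rank_ℚ(R)=3; free=4−3=1
SNF(R) diag = [4, 12, 24] → torsion [4, 12, 24]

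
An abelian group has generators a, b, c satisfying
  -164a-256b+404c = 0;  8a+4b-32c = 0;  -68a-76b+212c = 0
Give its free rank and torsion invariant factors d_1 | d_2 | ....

rank_ℚ(R)=3; free=3−3=0
SNF(R) diag = [4, 12, 24] → torsion [4, 12, 24]

Answer: M ≅ ℤ/4 ⊕ ℤ/12 ⊕ ℤ/24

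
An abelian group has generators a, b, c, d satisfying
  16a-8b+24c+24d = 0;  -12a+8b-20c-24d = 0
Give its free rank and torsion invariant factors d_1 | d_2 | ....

Answer: M ≅ ℤ^2 ⊕ ℤ/4 ⊕ ℤ/8

Derivation:
rank_ℚ(R)=2; free=4−2=2
SNF(R) diag = [4, 8] → torsion [4, 8]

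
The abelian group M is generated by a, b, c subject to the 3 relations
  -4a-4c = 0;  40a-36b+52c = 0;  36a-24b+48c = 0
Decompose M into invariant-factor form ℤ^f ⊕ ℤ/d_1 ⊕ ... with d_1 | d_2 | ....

Answer: M ≅ ℤ/4 ⊕ ℤ/12 ⊕ ℤ/12

Derivation:
rank_ℚ(R)=3; free=3−3=0
SNF(R) diag = [4, 12, 12] → torsion [4, 12, 12]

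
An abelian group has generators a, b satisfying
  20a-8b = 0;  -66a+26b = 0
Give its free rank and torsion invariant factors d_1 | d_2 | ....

rank_ℚ(R)=2; free=2−2=0
SNF(R) diag = [2, 4] → torsion [2, 4]

Answer: M ≅ ℤ/2 ⊕ ℤ/4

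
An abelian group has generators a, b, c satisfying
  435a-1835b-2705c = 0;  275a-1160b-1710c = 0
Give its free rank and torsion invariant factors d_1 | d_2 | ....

Answer: M ≅ ℤ^1 ⊕ ℤ/5 ⊕ ℤ/5

Derivation:
rank_ℚ(R)=2; free=3−2=1
SNF(R) diag = [5, 5] → torsion [5, 5]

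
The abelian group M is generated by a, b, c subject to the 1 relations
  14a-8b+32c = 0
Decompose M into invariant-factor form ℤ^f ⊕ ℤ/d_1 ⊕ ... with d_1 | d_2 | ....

rank_ℚ(R)=1; free=3−1=2
SNF(R) diag = [2] → torsion [2]

Answer: M ≅ ℤ^2 ⊕ ℤ/2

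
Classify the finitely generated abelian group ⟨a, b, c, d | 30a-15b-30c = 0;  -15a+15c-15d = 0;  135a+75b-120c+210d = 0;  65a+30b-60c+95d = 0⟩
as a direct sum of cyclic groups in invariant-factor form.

rank_ℚ(R)=4; free=4−4=0
SNF(R) diag = [5, 15, 15, 15] → torsion [5, 15, 15, 15]

Answer: M ≅ ℤ/5 ⊕ ℤ/15 ⊕ ℤ/15 ⊕ ℤ/15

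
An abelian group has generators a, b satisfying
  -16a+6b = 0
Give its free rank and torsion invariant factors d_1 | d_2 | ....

rank_ℚ(R)=1; free=2−1=1
SNF(R) diag = [2] → torsion [2]

Answer: M ≅ ℤ^1 ⊕ ℤ/2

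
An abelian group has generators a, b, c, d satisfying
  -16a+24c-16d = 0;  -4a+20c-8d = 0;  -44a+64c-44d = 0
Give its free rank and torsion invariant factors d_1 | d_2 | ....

Answer: M ≅ ℤ^1 ⊕ ℤ/4 ⊕ ℤ/4 ⊕ ℤ/8

Derivation:
rank_ℚ(R)=3; free=4−3=1
SNF(R) diag = [4, 4, 8] → torsion [4, 4, 8]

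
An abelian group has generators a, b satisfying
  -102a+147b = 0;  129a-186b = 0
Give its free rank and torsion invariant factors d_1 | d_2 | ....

Answer: M ≅ ℤ/3 ⊕ ℤ/3

Derivation:
rank_ℚ(R)=2; free=2−2=0
SNF(R) diag = [3, 3] → torsion [3, 3]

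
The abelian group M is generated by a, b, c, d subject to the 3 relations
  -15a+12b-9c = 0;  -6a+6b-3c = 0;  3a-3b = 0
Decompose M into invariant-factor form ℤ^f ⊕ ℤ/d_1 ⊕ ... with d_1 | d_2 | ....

rank_ℚ(R)=3; free=4−3=1
SNF(R) diag = [3, 3, 3] → torsion [3, 3, 3]

Answer: M ≅ ℤ^1 ⊕ ℤ/3 ⊕ ℤ/3 ⊕ ℤ/3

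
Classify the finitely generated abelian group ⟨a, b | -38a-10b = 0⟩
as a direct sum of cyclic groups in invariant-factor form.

Answer: M ≅ ℤ^1 ⊕ ℤ/2

Derivation:
rank_ℚ(R)=1; free=2−1=1
SNF(R) diag = [2] → torsion [2]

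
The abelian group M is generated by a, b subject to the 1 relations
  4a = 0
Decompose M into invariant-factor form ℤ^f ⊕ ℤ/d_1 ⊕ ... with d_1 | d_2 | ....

rank_ℚ(R)=1; free=2−1=1
SNF(R) diag = [4] → torsion [4]

Answer: M ≅ ℤ^1 ⊕ ℤ/4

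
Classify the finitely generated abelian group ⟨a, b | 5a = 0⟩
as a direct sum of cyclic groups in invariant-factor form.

Answer: M ≅ ℤ^1 ⊕ ℤ/5

Derivation:
rank_ℚ(R)=1; free=2−1=1
SNF(R) diag = [5] → torsion [5]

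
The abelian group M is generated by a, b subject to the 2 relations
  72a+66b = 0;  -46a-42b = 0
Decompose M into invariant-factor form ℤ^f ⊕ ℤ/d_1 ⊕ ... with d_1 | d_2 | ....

rank_ℚ(R)=2; free=2−2=0
SNF(R) diag = [2, 6] → torsion [2, 6]

Answer: M ≅ ℤ/2 ⊕ ℤ/6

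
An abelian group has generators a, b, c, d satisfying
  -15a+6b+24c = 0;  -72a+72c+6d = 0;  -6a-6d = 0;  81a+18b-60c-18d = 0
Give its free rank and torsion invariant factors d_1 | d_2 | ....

rank_ℚ(R)=4; free=4−4=0
SNF(R) diag = [3, 6, 12, 12] → torsion [3, 6, 12, 12]

Answer: M ≅ ℤ/3 ⊕ ℤ/6 ⊕ ℤ/12 ⊕ ℤ/12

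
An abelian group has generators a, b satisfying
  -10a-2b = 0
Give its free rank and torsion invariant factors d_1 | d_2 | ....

Answer: M ≅ ℤ^1 ⊕ ℤ/2

Derivation:
rank_ℚ(R)=1; free=2−1=1
SNF(R) diag = [2] → torsion [2]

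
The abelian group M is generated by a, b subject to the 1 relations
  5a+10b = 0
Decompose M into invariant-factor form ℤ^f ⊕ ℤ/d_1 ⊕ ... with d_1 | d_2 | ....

rank_ℚ(R)=1; free=2−1=1
SNF(R) diag = [5] → torsion [5]

Answer: M ≅ ℤ^1 ⊕ ℤ/5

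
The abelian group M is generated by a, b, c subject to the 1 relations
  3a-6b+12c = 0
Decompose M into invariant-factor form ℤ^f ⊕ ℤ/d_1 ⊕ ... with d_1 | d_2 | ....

rank_ℚ(R)=1; free=3−1=2
SNF(R) diag = [3] → torsion [3]

Answer: M ≅ ℤ^2 ⊕ ℤ/3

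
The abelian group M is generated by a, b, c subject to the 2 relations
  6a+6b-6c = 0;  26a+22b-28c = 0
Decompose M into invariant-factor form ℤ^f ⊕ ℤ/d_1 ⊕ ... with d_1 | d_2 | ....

Answer: M ≅ ℤ^1 ⊕ ℤ/2 ⊕ ℤ/6

Derivation:
rank_ℚ(R)=2; free=3−2=1
SNF(R) diag = [2, 6] → torsion [2, 6]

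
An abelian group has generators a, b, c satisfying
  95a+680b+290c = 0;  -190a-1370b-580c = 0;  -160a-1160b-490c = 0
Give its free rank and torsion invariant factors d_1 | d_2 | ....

Answer: M ≅ ℤ/5 ⊕ ℤ/10 ⊕ ℤ/30

Derivation:
rank_ℚ(R)=3; free=3−3=0
SNF(R) diag = [5, 10, 30] → torsion [5, 10, 30]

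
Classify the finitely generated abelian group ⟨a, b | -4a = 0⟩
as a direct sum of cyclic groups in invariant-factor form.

Answer: M ≅ ℤ^1 ⊕ ℤ/4

Derivation:
rank_ℚ(R)=1; free=2−1=1
SNF(R) diag = [4] → torsion [4]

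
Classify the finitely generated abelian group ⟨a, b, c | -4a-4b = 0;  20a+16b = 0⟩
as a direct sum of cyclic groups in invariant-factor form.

rank_ℚ(R)=2; free=3−2=1
SNF(R) diag = [4, 4] → torsion [4, 4]

Answer: M ≅ ℤ^1 ⊕ ℤ/4 ⊕ ℤ/4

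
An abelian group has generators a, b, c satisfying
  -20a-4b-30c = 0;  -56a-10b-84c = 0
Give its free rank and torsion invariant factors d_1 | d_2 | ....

Answer: M ≅ ℤ^1 ⊕ ℤ/2 ⊕ ℤ/6

Derivation:
rank_ℚ(R)=2; free=3−2=1
SNF(R) diag = [2, 6] → torsion [2, 6]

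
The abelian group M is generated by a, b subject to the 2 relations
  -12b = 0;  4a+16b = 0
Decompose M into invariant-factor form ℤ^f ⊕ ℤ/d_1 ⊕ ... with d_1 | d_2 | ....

rank_ℚ(R)=2; free=2−2=0
SNF(R) diag = [4, 12] → torsion [4, 12]

Answer: M ≅ ℤ/4 ⊕ ℤ/12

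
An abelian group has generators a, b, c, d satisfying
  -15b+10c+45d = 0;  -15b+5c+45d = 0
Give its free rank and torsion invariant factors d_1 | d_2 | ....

rank_ℚ(R)=2; free=4−2=2
SNF(R) diag = [5, 15] → torsion [5, 15]

Answer: M ≅ ℤ^2 ⊕ ℤ/5 ⊕ ℤ/15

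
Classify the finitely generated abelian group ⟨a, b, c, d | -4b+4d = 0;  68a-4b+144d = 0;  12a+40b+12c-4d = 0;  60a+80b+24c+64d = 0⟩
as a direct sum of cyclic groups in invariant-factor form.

rank_ℚ(R)=4; free=4−4=0
SNF(R) diag = [4, 4, 12, 36] → torsion [4, 4, 12, 36]

Answer: M ≅ ℤ/4 ⊕ ℤ/4 ⊕ ℤ/12 ⊕ ℤ/36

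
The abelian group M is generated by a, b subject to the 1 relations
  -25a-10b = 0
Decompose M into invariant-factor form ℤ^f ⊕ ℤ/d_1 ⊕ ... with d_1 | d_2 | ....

Answer: M ≅ ℤ^1 ⊕ ℤ/5

Derivation:
rank_ℚ(R)=1; free=2−1=1
SNF(R) diag = [5] → torsion [5]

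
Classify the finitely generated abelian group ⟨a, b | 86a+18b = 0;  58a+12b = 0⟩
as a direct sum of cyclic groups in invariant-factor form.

rank_ℚ(R)=2; free=2−2=0
SNF(R) diag = [2, 6] → torsion [2, 6]

Answer: M ≅ ℤ/2 ⊕ ℤ/6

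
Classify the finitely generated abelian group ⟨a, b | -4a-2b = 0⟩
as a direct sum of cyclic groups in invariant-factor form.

rank_ℚ(R)=1; free=2−1=1
SNF(R) diag = [2] → torsion [2]

Answer: M ≅ ℤ^1 ⊕ ℤ/2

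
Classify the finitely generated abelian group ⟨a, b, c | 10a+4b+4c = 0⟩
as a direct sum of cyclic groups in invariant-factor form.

Answer: M ≅ ℤ^2 ⊕ ℤ/2

Derivation:
rank_ℚ(R)=1; free=3−1=2
SNF(R) diag = [2] → torsion [2]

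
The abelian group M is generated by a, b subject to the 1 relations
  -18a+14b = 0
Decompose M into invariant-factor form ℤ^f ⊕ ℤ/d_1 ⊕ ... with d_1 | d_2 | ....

Answer: M ≅ ℤ^1 ⊕ ℤ/2

Derivation:
rank_ℚ(R)=1; free=2−1=1
SNF(R) diag = [2] → torsion [2]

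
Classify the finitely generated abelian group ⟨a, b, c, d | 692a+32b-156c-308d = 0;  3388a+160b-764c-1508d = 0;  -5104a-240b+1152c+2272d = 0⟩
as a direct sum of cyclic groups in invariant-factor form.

Answer: M ≅ ℤ^1 ⊕ ℤ/4 ⊕ ℤ/8 ⊕ ℤ/16

Derivation:
rank_ℚ(R)=3; free=4−3=1
SNF(R) diag = [4, 8, 16] → torsion [4, 8, 16]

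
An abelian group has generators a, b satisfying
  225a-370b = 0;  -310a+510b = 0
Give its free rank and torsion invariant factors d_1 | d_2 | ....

rank_ℚ(R)=2; free=2−2=0
SNF(R) diag = [5, 10] → torsion [5, 10]

Answer: M ≅ ℤ/5 ⊕ ℤ/10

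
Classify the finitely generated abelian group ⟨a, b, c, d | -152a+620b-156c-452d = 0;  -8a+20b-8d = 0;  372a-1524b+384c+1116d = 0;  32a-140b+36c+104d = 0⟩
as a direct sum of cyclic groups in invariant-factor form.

rank_ℚ(R)=4; free=4−4=0
SNF(R) diag = [4, 12, 12, 36] → torsion [4, 12, 12, 36]

Answer: M ≅ ℤ/4 ⊕ ℤ/12 ⊕ ℤ/12 ⊕ ℤ/36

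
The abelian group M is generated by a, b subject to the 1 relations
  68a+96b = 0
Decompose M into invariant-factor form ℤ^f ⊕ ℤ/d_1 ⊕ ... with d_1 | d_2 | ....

Answer: M ≅ ℤ^1 ⊕ ℤ/4

Derivation:
rank_ℚ(R)=1; free=2−1=1
SNF(R) diag = [4] → torsion [4]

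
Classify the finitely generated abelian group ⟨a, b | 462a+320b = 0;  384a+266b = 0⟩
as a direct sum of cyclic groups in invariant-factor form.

Answer: M ≅ ℤ/2 ⊕ ℤ/6

Derivation:
rank_ℚ(R)=2; free=2−2=0
SNF(R) diag = [2, 6] → torsion [2, 6]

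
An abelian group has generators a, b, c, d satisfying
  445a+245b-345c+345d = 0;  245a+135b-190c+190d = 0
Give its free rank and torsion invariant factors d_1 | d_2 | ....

rank_ℚ(R)=2; free=4−2=2
SNF(R) diag = [5, 5] → torsion [5, 5]

Answer: M ≅ ℤ^2 ⊕ ℤ/5 ⊕ ℤ/5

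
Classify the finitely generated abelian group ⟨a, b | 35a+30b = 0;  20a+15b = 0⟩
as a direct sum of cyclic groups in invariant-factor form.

Answer: M ≅ ℤ/5 ⊕ ℤ/15

Derivation:
rank_ℚ(R)=2; free=2−2=0
SNF(R) diag = [5, 15] → torsion [5, 15]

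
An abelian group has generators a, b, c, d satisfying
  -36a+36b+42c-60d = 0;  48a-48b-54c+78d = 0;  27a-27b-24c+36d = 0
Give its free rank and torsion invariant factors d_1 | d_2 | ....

rank_ℚ(R)=3; free=4−3=1
SNF(R) diag = [3, 6, 6] → torsion [3, 6, 6]

Answer: M ≅ ℤ^1 ⊕ ℤ/3 ⊕ ℤ/6 ⊕ ℤ/6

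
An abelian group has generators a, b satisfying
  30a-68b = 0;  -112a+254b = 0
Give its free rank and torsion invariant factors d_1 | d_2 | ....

rank_ℚ(R)=2; free=2−2=0
SNF(R) diag = [2, 2] → torsion [2, 2]

Answer: M ≅ ℤ/2 ⊕ ℤ/2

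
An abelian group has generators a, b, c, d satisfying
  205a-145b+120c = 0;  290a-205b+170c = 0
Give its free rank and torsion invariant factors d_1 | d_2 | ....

rank_ℚ(R)=2; free=4−2=2
SNF(R) diag = [5, 5] → torsion [5, 5]

Answer: M ≅ ℤ^2 ⊕ ℤ/5 ⊕ ℤ/5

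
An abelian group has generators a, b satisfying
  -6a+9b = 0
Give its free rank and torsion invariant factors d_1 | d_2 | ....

Answer: M ≅ ℤ^1 ⊕ ℤ/3

Derivation:
rank_ℚ(R)=1; free=2−1=1
SNF(R) diag = [3] → torsion [3]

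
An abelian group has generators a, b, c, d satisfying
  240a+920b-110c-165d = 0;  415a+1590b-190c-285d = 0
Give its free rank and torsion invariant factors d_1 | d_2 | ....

rank_ℚ(R)=2; free=4−2=2
SNF(R) diag = [5, 5] → torsion [5, 5]

Answer: M ≅ ℤ^2 ⊕ ℤ/5 ⊕ ℤ/5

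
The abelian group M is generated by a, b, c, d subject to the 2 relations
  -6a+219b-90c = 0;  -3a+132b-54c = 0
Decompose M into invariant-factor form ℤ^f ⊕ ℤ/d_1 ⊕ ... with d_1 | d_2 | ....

Answer: M ≅ ℤ^2 ⊕ ℤ/3 ⊕ ℤ/9

Derivation:
rank_ℚ(R)=2; free=4−2=2
SNF(R) diag = [3, 9] → torsion [3, 9]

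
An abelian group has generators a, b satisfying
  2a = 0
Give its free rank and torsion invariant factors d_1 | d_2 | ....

Answer: M ≅ ℤ^1 ⊕ ℤ/2

Derivation:
rank_ℚ(R)=1; free=2−1=1
SNF(R) diag = [2] → torsion [2]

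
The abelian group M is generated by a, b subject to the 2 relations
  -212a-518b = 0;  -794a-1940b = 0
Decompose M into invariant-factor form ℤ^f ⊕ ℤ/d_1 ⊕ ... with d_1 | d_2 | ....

Answer: M ≅ ℤ/2 ⊕ ℤ/6

Derivation:
rank_ℚ(R)=2; free=2−2=0
SNF(R) diag = [2, 6] → torsion [2, 6]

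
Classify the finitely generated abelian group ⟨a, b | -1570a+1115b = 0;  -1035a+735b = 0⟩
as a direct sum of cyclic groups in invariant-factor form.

rank_ℚ(R)=2; free=2−2=0
SNF(R) diag = [5, 15] → torsion [5, 15]

Answer: M ≅ ℤ/5 ⊕ ℤ/15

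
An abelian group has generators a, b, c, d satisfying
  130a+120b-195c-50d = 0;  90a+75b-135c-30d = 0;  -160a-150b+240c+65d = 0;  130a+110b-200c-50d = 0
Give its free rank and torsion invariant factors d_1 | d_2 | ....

rank_ℚ(R)=4; free=4−4=0
SNF(R) diag = [5, 5, 15, 30] → torsion [5, 5, 15, 30]

Answer: M ≅ ℤ/5 ⊕ ℤ/5 ⊕ ℤ/15 ⊕ ℤ/30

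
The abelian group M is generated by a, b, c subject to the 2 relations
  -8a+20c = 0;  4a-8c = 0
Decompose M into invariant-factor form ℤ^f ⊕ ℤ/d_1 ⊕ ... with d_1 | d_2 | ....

rank_ℚ(R)=2; free=3−2=1
SNF(R) diag = [4, 4] → torsion [4, 4]

Answer: M ≅ ℤ^1 ⊕ ℤ/4 ⊕ ℤ/4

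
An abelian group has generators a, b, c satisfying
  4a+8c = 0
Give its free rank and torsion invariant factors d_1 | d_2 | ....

rank_ℚ(R)=1; free=3−1=2
SNF(R) diag = [4] → torsion [4]

Answer: M ≅ ℤ^2 ⊕ ℤ/4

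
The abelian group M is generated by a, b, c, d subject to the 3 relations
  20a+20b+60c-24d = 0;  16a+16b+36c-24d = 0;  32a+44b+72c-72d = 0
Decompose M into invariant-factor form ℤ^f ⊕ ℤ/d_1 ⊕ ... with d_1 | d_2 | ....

rank_ℚ(R)=3; free=4−3=1
SNF(R) diag = [4, 12, 12] → torsion [4, 12, 12]

Answer: M ≅ ℤ^1 ⊕ ℤ/4 ⊕ ℤ/12 ⊕ ℤ/12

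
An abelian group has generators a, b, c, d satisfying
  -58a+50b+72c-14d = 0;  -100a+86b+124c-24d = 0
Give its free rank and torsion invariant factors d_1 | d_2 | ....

Answer: M ≅ ℤ^2 ⊕ ℤ/2 ⊕ ℤ/2

Derivation:
rank_ℚ(R)=2; free=4−2=2
SNF(R) diag = [2, 2] → torsion [2, 2]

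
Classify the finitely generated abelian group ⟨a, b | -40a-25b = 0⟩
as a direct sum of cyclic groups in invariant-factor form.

rank_ℚ(R)=1; free=2−1=1
SNF(R) diag = [5] → torsion [5]

Answer: M ≅ ℤ^1 ⊕ ℤ/5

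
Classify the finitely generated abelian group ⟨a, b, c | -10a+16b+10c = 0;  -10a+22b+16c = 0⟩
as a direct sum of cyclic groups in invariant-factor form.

Answer: M ≅ ℤ^1 ⊕ ℤ/2 ⊕ ℤ/6

Derivation:
rank_ℚ(R)=2; free=3−2=1
SNF(R) diag = [2, 6] → torsion [2, 6]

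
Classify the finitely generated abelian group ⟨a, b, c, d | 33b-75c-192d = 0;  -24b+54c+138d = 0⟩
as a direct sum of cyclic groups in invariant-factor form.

Answer: M ≅ ℤ^2 ⊕ ℤ/3 ⊕ ℤ/6

Derivation:
rank_ℚ(R)=2; free=4−2=2
SNF(R) diag = [3, 6] → torsion [3, 6]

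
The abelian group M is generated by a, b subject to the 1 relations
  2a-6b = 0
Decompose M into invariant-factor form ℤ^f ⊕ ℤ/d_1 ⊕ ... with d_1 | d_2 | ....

Answer: M ≅ ℤ^1 ⊕ ℤ/2

Derivation:
rank_ℚ(R)=1; free=2−1=1
SNF(R) diag = [2] → torsion [2]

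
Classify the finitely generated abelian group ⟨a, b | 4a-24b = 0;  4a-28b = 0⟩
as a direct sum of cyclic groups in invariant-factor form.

rank_ℚ(R)=2; free=2−2=0
SNF(R) diag = [4, 4] → torsion [4, 4]

Answer: M ≅ ℤ/4 ⊕ ℤ/4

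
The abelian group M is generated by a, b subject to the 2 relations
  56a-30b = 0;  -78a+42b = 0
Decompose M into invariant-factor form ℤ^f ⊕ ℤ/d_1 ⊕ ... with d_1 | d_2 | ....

rank_ℚ(R)=2; free=2−2=0
SNF(R) diag = [2, 6] → torsion [2, 6]

Answer: M ≅ ℤ/2 ⊕ ℤ/6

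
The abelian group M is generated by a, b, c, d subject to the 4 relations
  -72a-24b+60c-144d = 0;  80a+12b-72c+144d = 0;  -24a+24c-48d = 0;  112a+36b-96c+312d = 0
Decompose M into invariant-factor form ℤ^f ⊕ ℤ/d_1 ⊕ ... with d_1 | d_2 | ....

Answer: M ≅ ℤ/4 ⊕ ℤ/12 ⊕ ℤ/24 ⊕ ℤ/72

Derivation:
rank_ℚ(R)=4; free=4−4=0
SNF(R) diag = [4, 12, 24, 72] → torsion [4, 12, 24, 72]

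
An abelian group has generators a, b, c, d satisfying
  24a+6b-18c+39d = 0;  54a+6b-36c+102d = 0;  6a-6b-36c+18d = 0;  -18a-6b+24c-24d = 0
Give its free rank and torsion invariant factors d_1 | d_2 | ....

Answer: M ≅ ℤ/3 ⊕ ℤ/6 ⊕ ℤ/12 ⊕ ℤ/24

Derivation:
rank_ℚ(R)=4; free=4−4=0
SNF(R) diag = [3, 6, 12, 24] → torsion [3, 6, 12, 24]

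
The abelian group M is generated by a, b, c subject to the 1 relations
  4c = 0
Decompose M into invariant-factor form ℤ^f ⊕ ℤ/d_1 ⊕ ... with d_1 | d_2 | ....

Answer: M ≅ ℤ^2 ⊕ ℤ/4

Derivation:
rank_ℚ(R)=1; free=3−1=2
SNF(R) diag = [4] → torsion [4]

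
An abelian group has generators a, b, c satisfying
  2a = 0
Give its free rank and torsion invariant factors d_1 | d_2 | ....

rank_ℚ(R)=1; free=3−1=2
SNF(R) diag = [2] → torsion [2]

Answer: M ≅ ℤ^2 ⊕ ℤ/2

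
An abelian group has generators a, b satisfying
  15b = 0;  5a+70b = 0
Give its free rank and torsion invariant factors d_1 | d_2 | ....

rank_ℚ(R)=2; free=2−2=0
SNF(R) diag = [5, 15] → torsion [5, 15]

Answer: M ≅ ℤ/5 ⊕ ℤ/15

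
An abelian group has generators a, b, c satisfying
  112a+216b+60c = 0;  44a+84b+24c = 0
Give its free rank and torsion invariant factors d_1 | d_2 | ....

rank_ℚ(R)=2; free=3−2=1
SNF(R) diag = [4, 12] → torsion [4, 12]

Answer: M ≅ ℤ^1 ⊕ ℤ/4 ⊕ ℤ/12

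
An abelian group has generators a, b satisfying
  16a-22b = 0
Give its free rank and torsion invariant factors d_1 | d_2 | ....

Answer: M ≅ ℤ^1 ⊕ ℤ/2

Derivation:
rank_ℚ(R)=1; free=2−1=1
SNF(R) diag = [2] → torsion [2]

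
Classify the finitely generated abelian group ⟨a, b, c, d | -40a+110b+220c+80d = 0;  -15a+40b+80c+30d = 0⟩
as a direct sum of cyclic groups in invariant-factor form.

Answer: M ≅ ℤ^2 ⊕ ℤ/5 ⊕ ℤ/10

Derivation:
rank_ℚ(R)=2; free=4−2=2
SNF(R) diag = [5, 10] → torsion [5, 10]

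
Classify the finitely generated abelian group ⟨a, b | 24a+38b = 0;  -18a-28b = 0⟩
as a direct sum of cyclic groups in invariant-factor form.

rank_ℚ(R)=2; free=2−2=0
SNF(R) diag = [2, 6] → torsion [2, 6]

Answer: M ≅ ℤ/2 ⊕ ℤ/6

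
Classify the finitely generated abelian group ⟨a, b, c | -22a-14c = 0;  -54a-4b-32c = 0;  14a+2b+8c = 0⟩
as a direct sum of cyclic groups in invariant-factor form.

rank_ℚ(R)=3; free=3−3=0
SNF(R) diag = [2, 2, 6] → torsion [2, 2, 6]

Answer: M ≅ ℤ/2 ⊕ ℤ/2 ⊕ ℤ/6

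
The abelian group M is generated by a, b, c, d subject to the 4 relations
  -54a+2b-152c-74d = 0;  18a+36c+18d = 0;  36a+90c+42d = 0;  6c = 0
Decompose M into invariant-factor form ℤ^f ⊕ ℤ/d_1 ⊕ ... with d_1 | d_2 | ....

rank_ℚ(R)=4; free=4−4=0
SNF(R) diag = [2, 6, 6, 18] → torsion [2, 6, 6, 18]

Answer: M ≅ ℤ/2 ⊕ ℤ/6 ⊕ ℤ/6 ⊕ ℤ/18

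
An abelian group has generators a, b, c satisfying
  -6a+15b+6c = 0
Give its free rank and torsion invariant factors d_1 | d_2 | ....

rank_ℚ(R)=1; free=3−1=2
SNF(R) diag = [3] → torsion [3]

Answer: M ≅ ℤ^2 ⊕ ℤ/3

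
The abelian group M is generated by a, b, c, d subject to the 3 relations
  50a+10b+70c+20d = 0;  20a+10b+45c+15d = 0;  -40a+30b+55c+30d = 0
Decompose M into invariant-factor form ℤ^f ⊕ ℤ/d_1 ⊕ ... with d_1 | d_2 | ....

rank_ℚ(R)=3; free=4−3=1
SNF(R) diag = [5, 5, 10] → torsion [5, 5, 10]

Answer: M ≅ ℤ^1 ⊕ ℤ/5 ⊕ ℤ/5 ⊕ ℤ/10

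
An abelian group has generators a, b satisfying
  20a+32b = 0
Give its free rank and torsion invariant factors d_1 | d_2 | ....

Answer: M ≅ ℤ^1 ⊕ ℤ/4

Derivation:
rank_ℚ(R)=1; free=2−1=1
SNF(R) diag = [4] → torsion [4]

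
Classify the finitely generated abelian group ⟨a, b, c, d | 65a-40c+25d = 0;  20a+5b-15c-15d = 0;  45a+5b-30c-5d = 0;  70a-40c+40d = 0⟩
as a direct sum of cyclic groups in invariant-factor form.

rank_ℚ(R)=4; free=4−4=0
SNF(R) diag = [5, 5, 5, 10] → torsion [5, 5, 5, 10]

Answer: M ≅ ℤ/5 ⊕ ℤ/5 ⊕ ℤ/5 ⊕ ℤ/10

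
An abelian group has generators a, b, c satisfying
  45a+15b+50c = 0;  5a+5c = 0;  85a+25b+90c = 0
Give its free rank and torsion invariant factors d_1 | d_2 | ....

Answer: M ≅ ℤ/5 ⊕ ℤ/5 ⊕ ℤ/10

Derivation:
rank_ℚ(R)=3; free=3−3=0
SNF(R) diag = [5, 5, 10] → torsion [5, 5, 10]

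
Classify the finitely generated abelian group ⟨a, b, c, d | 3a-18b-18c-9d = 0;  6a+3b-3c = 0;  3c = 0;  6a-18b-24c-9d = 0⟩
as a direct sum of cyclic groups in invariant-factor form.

rank_ℚ(R)=4; free=4−4=0
SNF(R) diag = [3, 3, 3, 9] → torsion [3, 3, 3, 9]

Answer: M ≅ ℤ/3 ⊕ ℤ/3 ⊕ ℤ/3 ⊕ ℤ/9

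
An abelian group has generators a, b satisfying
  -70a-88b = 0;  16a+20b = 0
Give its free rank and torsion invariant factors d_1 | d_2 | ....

Answer: M ≅ ℤ/2 ⊕ ℤ/4

Derivation:
rank_ℚ(R)=2; free=2−2=0
SNF(R) diag = [2, 4] → torsion [2, 4]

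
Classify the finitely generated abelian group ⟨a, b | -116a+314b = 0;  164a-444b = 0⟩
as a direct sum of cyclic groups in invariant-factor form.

rank_ℚ(R)=2; free=2−2=0
SNF(R) diag = [2, 4] → torsion [2, 4]

Answer: M ≅ ℤ/2 ⊕ ℤ/4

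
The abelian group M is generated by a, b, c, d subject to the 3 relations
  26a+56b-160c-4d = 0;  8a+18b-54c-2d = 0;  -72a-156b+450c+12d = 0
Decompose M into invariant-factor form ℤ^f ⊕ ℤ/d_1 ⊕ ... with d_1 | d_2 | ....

Answer: M ≅ ℤ^1 ⊕ ℤ/2 ⊕ ℤ/2 ⊕ ℤ/6

Derivation:
rank_ℚ(R)=3; free=4−3=1
SNF(R) diag = [2, 2, 6] → torsion [2, 2, 6]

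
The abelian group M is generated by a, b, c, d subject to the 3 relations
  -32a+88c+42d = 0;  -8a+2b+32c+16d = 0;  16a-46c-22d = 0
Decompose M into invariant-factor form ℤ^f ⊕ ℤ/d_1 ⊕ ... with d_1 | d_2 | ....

rank_ℚ(R)=3; free=4−3=1
SNF(R) diag = [2, 2, 2] → torsion [2, 2, 2]

Answer: M ≅ ℤ^1 ⊕ ℤ/2 ⊕ ℤ/2 ⊕ ℤ/2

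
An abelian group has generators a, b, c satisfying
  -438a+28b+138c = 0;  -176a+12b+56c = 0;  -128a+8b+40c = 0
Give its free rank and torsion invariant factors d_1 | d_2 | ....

rank_ℚ(R)=3; free=3−3=0
SNF(R) diag = [2, 4, 8] → torsion [2, 4, 8]

Answer: M ≅ ℤ/2 ⊕ ℤ/4 ⊕ ℤ/8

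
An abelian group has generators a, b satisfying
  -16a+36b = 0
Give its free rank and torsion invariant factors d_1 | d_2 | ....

Answer: M ≅ ℤ^1 ⊕ ℤ/4

Derivation:
rank_ℚ(R)=1; free=2−1=1
SNF(R) diag = [4] → torsion [4]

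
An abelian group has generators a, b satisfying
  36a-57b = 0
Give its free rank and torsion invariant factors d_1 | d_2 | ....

rank_ℚ(R)=1; free=2−1=1
SNF(R) diag = [3] → torsion [3]

Answer: M ≅ ℤ^1 ⊕ ℤ/3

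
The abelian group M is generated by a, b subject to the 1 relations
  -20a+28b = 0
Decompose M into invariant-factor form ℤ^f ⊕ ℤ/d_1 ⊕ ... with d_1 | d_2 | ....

rank_ℚ(R)=1; free=2−1=1
SNF(R) diag = [4] → torsion [4]

Answer: M ≅ ℤ^1 ⊕ ℤ/4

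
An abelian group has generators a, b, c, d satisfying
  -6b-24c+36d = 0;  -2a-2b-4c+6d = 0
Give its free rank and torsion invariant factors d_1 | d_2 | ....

Answer: M ≅ ℤ^2 ⊕ ℤ/2 ⊕ ℤ/6

Derivation:
rank_ℚ(R)=2; free=4−2=2
SNF(R) diag = [2, 6] → torsion [2, 6]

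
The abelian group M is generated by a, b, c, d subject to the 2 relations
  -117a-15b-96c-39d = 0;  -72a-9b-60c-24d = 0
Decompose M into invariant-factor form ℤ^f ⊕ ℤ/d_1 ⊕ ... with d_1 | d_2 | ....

Answer: M ≅ ℤ^2 ⊕ ℤ/3 ⊕ ℤ/3

Derivation:
rank_ℚ(R)=2; free=4−2=2
SNF(R) diag = [3, 3] → torsion [3, 3]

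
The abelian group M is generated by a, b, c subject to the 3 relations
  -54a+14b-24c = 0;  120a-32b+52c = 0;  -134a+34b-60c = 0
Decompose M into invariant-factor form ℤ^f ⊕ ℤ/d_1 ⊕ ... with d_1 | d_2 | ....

rank_ℚ(R)=3; free=3−3=0
SNF(R) diag = [2, 4, 4] → torsion [2, 4, 4]

Answer: M ≅ ℤ/2 ⊕ ℤ/4 ⊕ ℤ/4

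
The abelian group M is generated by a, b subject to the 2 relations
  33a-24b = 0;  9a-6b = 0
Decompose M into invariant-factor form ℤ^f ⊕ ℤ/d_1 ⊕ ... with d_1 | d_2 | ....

Answer: M ≅ ℤ/3 ⊕ ℤ/6

Derivation:
rank_ℚ(R)=2; free=2−2=0
SNF(R) diag = [3, 6] → torsion [3, 6]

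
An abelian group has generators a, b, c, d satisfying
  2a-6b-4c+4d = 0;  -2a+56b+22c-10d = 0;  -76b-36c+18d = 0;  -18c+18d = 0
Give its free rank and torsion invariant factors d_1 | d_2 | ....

rank_ℚ(R)=4; free=4−4=0
SNF(R) diag = [2, 2, 6, 18] → torsion [2, 2, 6, 18]

Answer: M ≅ ℤ/2 ⊕ ℤ/2 ⊕ ℤ/6 ⊕ ℤ/18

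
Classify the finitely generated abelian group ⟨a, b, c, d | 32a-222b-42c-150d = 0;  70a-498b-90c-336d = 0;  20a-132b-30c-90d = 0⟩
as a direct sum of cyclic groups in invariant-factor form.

Answer: M ≅ ℤ^1 ⊕ ℤ/2 ⊕ ℤ/6 ⊕ ℤ/6

Derivation:
rank_ℚ(R)=3; free=4−3=1
SNF(R) diag = [2, 6, 6] → torsion [2, 6, 6]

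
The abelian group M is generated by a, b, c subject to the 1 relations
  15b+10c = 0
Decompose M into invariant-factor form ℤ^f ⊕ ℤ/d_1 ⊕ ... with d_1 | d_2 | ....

rank_ℚ(R)=1; free=3−1=2
SNF(R) diag = [5] → torsion [5]

Answer: M ≅ ℤ^2 ⊕ ℤ/5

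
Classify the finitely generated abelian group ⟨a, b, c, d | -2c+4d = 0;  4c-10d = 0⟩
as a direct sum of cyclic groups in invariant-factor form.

rank_ℚ(R)=2; free=4−2=2
SNF(R) diag = [2, 2] → torsion [2, 2]

Answer: M ≅ ℤ^2 ⊕ ℤ/2 ⊕ ℤ/2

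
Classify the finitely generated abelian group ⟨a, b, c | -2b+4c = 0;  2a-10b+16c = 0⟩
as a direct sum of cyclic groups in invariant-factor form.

rank_ℚ(R)=2; free=3−2=1
SNF(R) diag = [2, 2] → torsion [2, 2]

Answer: M ≅ ℤ^1 ⊕ ℤ/2 ⊕ ℤ/2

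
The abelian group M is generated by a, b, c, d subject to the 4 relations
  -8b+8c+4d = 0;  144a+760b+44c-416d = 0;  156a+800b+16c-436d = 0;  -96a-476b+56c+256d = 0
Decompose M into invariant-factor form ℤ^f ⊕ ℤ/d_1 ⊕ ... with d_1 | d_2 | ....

Answer: M ≅ ℤ/4 ⊕ ℤ/12 ⊕ ℤ/12 ⊕ ℤ/36

Derivation:
rank_ℚ(R)=4; free=4−4=0
SNF(R) diag = [4, 12, 12, 36] → torsion [4, 12, 12, 36]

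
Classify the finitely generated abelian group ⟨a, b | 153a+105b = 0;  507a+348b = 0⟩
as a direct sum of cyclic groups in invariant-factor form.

rank_ℚ(R)=2; free=2−2=0
SNF(R) diag = [3, 3] → torsion [3, 3]

Answer: M ≅ ℤ/3 ⊕ ℤ/3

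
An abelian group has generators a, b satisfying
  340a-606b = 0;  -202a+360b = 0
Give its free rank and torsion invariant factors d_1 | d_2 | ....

rank_ℚ(R)=2; free=2−2=0
SNF(R) diag = [2, 6] → torsion [2, 6]

Answer: M ≅ ℤ/2 ⊕ ℤ/6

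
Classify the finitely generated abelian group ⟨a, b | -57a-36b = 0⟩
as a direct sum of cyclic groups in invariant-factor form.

Answer: M ≅ ℤ^1 ⊕ ℤ/3

Derivation:
rank_ℚ(R)=1; free=2−1=1
SNF(R) diag = [3] → torsion [3]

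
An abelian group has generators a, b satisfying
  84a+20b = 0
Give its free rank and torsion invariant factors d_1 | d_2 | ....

rank_ℚ(R)=1; free=2−1=1
SNF(R) diag = [4] → torsion [4]

Answer: M ≅ ℤ^1 ⊕ ℤ/4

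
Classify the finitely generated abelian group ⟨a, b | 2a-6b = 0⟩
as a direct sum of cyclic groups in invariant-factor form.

rank_ℚ(R)=1; free=2−1=1
SNF(R) diag = [2] → torsion [2]

Answer: M ≅ ℤ^1 ⊕ ℤ/2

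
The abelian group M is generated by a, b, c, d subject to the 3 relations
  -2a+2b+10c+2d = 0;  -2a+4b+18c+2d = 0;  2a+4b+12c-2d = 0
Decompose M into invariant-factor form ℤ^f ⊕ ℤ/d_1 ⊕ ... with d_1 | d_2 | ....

rank_ℚ(R)=3; free=4−3=1
SNF(R) diag = [2, 2, 2] → torsion [2, 2, 2]

Answer: M ≅ ℤ^1 ⊕ ℤ/2 ⊕ ℤ/2 ⊕ ℤ/2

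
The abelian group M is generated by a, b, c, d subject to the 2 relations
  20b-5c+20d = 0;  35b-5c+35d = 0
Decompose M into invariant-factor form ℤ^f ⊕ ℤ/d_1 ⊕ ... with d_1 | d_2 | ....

Answer: M ≅ ℤ^2 ⊕ ℤ/5 ⊕ ℤ/15

Derivation:
rank_ℚ(R)=2; free=4−2=2
SNF(R) diag = [5, 15] → torsion [5, 15]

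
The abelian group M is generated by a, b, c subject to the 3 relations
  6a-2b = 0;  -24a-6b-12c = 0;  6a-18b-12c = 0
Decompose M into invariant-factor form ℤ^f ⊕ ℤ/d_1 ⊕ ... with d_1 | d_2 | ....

rank_ℚ(R)=3; free=3−3=0
SNF(R) diag = [2, 6, 12] → torsion [2, 6, 12]

Answer: M ≅ ℤ/2 ⊕ ℤ/6 ⊕ ℤ/12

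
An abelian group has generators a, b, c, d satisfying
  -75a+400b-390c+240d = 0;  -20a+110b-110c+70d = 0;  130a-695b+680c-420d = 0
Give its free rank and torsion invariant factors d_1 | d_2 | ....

rank_ℚ(R)=3; free=4−3=1
SNF(R) diag = [5, 5, 10] → torsion [5, 5, 10]

Answer: M ≅ ℤ^1 ⊕ ℤ/5 ⊕ ℤ/5 ⊕ ℤ/10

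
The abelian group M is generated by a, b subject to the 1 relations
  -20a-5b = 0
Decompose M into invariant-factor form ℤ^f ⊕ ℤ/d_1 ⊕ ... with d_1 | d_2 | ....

Answer: M ≅ ℤ^1 ⊕ ℤ/5

Derivation:
rank_ℚ(R)=1; free=2−1=1
SNF(R) diag = [5] → torsion [5]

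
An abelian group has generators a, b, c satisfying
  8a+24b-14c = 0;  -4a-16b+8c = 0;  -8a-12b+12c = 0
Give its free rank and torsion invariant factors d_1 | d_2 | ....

rank_ℚ(R)=3; free=3−3=0
SNF(R) diag = [2, 4, 4] → torsion [2, 4, 4]

Answer: M ≅ ℤ/2 ⊕ ℤ/4 ⊕ ℤ/4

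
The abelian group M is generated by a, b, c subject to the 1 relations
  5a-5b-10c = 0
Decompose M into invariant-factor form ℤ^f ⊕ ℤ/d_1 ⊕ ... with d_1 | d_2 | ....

Answer: M ≅ ℤ^2 ⊕ ℤ/5

Derivation:
rank_ℚ(R)=1; free=3−1=2
SNF(R) diag = [5] → torsion [5]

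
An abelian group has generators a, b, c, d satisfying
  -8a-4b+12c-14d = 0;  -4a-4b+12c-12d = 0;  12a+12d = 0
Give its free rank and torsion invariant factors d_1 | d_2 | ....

Answer: M ≅ ℤ^1 ⊕ ℤ/2 ⊕ ℤ/4 ⊕ ℤ/12

Derivation:
rank_ℚ(R)=3; free=4−3=1
SNF(R) diag = [2, 4, 12] → torsion [2, 4, 12]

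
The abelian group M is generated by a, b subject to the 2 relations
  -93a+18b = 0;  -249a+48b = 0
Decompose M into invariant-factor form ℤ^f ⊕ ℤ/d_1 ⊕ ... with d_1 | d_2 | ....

rank_ℚ(R)=2; free=2−2=0
SNF(R) diag = [3, 6] → torsion [3, 6]

Answer: M ≅ ℤ/3 ⊕ ℤ/6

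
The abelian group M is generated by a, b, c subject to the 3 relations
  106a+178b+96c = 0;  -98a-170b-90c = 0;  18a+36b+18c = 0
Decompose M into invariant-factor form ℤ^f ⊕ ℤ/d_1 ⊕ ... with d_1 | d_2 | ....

Answer: M ≅ ℤ/2 ⊕ ℤ/6 ⊕ ℤ/18

Derivation:
rank_ℚ(R)=3; free=3−3=0
SNF(R) diag = [2, 6, 18] → torsion [2, 6, 18]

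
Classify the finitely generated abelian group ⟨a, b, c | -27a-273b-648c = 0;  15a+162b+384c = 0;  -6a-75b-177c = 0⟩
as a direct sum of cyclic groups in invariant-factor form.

Answer: M ≅ ℤ/3 ⊕ ℤ/3 ⊕ ℤ/9

Derivation:
rank_ℚ(R)=3; free=3−3=0
SNF(R) diag = [3, 3, 9] → torsion [3, 3, 9]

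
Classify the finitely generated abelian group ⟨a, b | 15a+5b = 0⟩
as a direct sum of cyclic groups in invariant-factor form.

rank_ℚ(R)=1; free=2−1=1
SNF(R) diag = [5] → torsion [5]

Answer: M ≅ ℤ^1 ⊕ ℤ/5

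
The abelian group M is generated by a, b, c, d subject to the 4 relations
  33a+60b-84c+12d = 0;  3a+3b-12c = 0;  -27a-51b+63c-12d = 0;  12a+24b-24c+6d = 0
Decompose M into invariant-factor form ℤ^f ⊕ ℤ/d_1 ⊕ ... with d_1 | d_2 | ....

rank_ℚ(R)=4; free=4−4=0
SNF(R) diag = [3, 3, 3, 6] → torsion [3, 3, 3, 6]

Answer: M ≅ ℤ/3 ⊕ ℤ/3 ⊕ ℤ/3 ⊕ ℤ/6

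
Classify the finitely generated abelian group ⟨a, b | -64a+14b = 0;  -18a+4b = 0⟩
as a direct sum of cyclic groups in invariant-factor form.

rank_ℚ(R)=2; free=2−2=0
SNF(R) diag = [2, 2] → torsion [2, 2]

Answer: M ≅ ℤ/2 ⊕ ℤ/2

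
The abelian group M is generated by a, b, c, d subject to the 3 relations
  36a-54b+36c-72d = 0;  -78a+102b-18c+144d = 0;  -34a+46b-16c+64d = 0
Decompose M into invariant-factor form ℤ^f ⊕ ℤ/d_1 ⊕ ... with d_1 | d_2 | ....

Answer: M ≅ ℤ^1 ⊕ ℤ/2 ⊕ ℤ/6 ⊕ ℤ/18

Derivation:
rank_ℚ(R)=3; free=4−3=1
SNF(R) diag = [2, 6, 18] → torsion [2, 6, 18]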